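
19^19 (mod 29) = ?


19^1 mod 29 = 19
19^2 mod 29 = 13
19^3 mod 29 = 15
19^4 mod 29 = 24
19^5 mod 29 = 21
19^6 mod 29 = 22
19^7 mod 29 = 12
19^8 mod 29 = 25
19^9 mod 29 = 11
19^10 mod 29 = 6
19^11 mod 29 = 27
19^12 mod 29 = 20
19^13 mod 29 = 3
19^14 mod 29 = 28
19^15 mod 29 = 10
19^16 mod 29 = 16
19^17 mod 29 = 14
19^18 mod 29 = 5
19^19 mod 29 = 8


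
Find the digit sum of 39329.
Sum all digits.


3 + 9 + 3 + 2 + 9 = 26


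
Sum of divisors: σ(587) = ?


Divisors of 587: 1, 587
Sum = 1 + 587 = 588

σ(587) = 588


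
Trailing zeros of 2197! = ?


floor(2197/5) = 439
floor(2197/25) = 87
floor(2197/125) = 17
floor(2197/625) = 3
Total = 546

546 trailing zeros


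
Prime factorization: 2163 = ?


2163 / 3 = 721
721 / 7 = 103
103 / 103 = 1
2163 = 3 × 7 × 103


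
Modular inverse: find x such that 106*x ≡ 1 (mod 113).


Use the extended Euclidean algorithm on (113, 106); each row r = 113*s + 106*t:
r=113, s=1, t=0
r=106, s=0, t=1
q=1: r=7, s=1, t=-1   [113*(1) + 106*(-1) = 7]
q=15: r=1, s=-15, t=16   [113*(-15) + 106*(16) = 1]
q=7: r=0, s=106, t=-113   [113*(106) + 106*(-113) = 0]
GCD = 1 with t = 16, so 106*(16) ≡ 1 (mod 113)
Inverse = 16 mod 113 = 16
Check: 106 * 16 = 1696 ≡ 1 (mod 113)

106^(-1) ≡ 16 (mod 113)


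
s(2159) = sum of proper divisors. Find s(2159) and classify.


Proper divisors: 1, 17, 127
Sum = 1 + 17 + 127 = 145
145 < 2159 → deficient

s(2159) = 145 (deficient)


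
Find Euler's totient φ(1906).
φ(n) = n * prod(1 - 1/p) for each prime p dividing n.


1906 = 2 × 953
Prime factors: 2, 953
φ(1906) = 1906 × (1-1/2) × (1-1/953)
= 1906 × 1/2 × 952/953 = 952

φ(1906) = 952


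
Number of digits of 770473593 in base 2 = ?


770473593 in base 2 = 101101111011000111111001111001
Number of digits = 30

30 digits (base 2)


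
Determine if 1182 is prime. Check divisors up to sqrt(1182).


1182 / 2 = 591 (exact division)
1182 is NOT prime.

No, 1182 is not prime


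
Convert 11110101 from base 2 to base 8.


11110101 (base 2) = 245 (decimal)
245 (decimal) = 365 (base 8)


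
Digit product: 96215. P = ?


9 × 6 × 2 × 1 × 5 = 540


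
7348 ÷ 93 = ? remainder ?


7348 = 93 * 79 + 1
Check: 7347 + 1 = 7348

q = 79, r = 1


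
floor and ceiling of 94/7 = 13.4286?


94/7 = 13.4286
floor = 13
ceil = 14

floor = 13, ceil = 14


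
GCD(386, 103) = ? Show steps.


386 = 3 * 103 + 77
103 = 1 * 77 + 26
77 = 2 * 26 + 25
26 = 1 * 25 + 1
25 = 25 * 1 + 0
GCD = 1


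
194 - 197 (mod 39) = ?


194 - 197 = -3
-3 mod 39 = 36


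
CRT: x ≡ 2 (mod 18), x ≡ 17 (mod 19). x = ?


M = 18*19 = 342
M1 = M/18 = 19, M2 = M/19 = 18
M1^(-1) mod 18 = 1, M2^(-1) mod 19 = 18
x = 2*19*1 + 17*18*18 = 5546
5546 mod 342 = 74
Check: 74 mod 18 = 2 ✓, 74 mod 19 = 17 ✓

x ≡ 74 (mod 342)


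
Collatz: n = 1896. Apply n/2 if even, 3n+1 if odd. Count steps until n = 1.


1896 → 948 → 474 → 237 → 712 → 356 → 178 → 89 → 268 → 134 → 67 → 202 → 101 → 304 → 152 → 76 → 38 → 19 → 58 → 29 → 88 → 44 → 22 → 11 → 34 → 17 → 52 → 26 → 13 → 40 → 20 → 10 → 5 → 16 → 8 → 4 → 2 → 1
Total steps = 37

37 steps


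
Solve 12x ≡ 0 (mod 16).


GCD(12, 16) = 4 divides 0
Divide: 3x ≡ 0 (mod 4)
x ≡ 0 (mod 4)


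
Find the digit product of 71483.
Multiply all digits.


7 × 1 × 4 × 8 × 3 = 672


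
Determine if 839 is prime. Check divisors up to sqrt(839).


Check divisors up to sqrt(839) = 28.9655
No divisors found.
839 is prime.

Yes, 839 is prime


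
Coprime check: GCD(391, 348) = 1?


Euclidean algorithm:
391 = 1 * 348 + 43
348 = 8 * 43 + 4
43 = 10 * 4 + 3
4 = 1 * 3 + 1
3 = 3 * 1 + 0
GCD(391, 348) = 1

Yes, coprime (GCD = 1)


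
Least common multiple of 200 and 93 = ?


GCD(200, 93) = 1
LCM = 200*93/1 = 18600/1 = 18600

LCM = 18600


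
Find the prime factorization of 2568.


2568 / 2 = 1284
1284 / 2 = 642
642 / 2 = 321
321 / 3 = 107
107 / 107 = 1
2568 = 2^3 × 3 × 107


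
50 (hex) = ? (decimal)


50 (base 16) = 80 (decimal)
80 (decimal) = 80 (base 10)


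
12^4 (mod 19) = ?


12^1 mod 19 = 12
12^2 mod 19 = 11
12^3 mod 19 = 18
12^4 mod 19 = 7


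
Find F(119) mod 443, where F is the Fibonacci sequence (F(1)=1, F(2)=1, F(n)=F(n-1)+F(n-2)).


F(k) mod 443 for k=1..119:
1, 1, 2, 3, 5, 8, 13, 21, 34, 55, 89, 144, 233, 377, 167, 101, 268, 369, 194, 120, 314, 434, 305, 296, 158, 11, 169, 180, 349, 86, 435, 78, 70, 148, 218, 366, 141, 64, 205, 269, 31, 300, 331, 188, 76, 264, 340, 161, 58, 219, 277, 53, 330, 383, 270, 210, 37, 247, 284, 88, 372, 17, 389, 406, 352, 315, 224, 96, 320, 416, 293, 266, 116, 382, 55, 437, 49, 43, 92, 135, 227, 362, 146, 65, 211, 276, 44, 320, 364, 241, 162, 403, 122, 82, 204, 286, 47, 333, 380, 270, 207, 34, 241, 275, 73, 348, 421, 326, 304, 187, 48, 235, 283, 75, 358, 433, 348, 338, 243
F(119) mod 443 = 243


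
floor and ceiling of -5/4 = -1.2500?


-5/4 = -1.2500
floor = -2
ceil = -1

floor = -2, ceil = -1


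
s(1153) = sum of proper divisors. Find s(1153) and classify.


Proper divisors: 1
Sum = 1 = 1
1 < 1153 → deficient

s(1153) = 1 (deficient)


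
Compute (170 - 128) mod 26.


170 - 128 = 42
42 mod 26 = 16


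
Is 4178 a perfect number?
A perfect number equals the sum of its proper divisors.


Proper divisors of 4178: 1, 2, 2089
Sum = 1 + 2 + 2089 = 2092

No, 4178 is not perfect (2092 ≠ 4178)


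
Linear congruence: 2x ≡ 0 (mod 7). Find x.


GCD(2, 7) = 1, unique solution
a^(-1) mod 7 = 4
x = 4 * 0 mod 7 = 0

x ≡ 0 (mod 7)


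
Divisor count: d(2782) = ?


2782 = 2^1 × 13^1 × 107^1
d(2782) = (1+1) × (1+1) × (1+1) = 8

8 divisors


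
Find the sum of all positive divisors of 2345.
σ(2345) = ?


Divisors of 2345: 1, 5, 7, 35, 67, 335, 469, 2345
Sum = 1 + 5 + 7 + 35 + 67 + 335 + 469 + 2345 = 3264

σ(2345) = 3264


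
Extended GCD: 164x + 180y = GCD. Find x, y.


Tabular extended Euclidean (each row: r = 164*s + 180*t):
r=164, s=1, t=0
r=180, s=0, t=1
q=0: r=164, s=1, t=0   [164*(1) + 180*(0) = 164]
q=1: r=16, s=-1, t=1   [164*(-1) + 180*(1) = 16]
q=10: r=4, s=11, t=-10   [164*(11) + 180*(-10) = 4]
q=4: r=0, s=-45, t=41   [164*(-45) + 180*(41) = 0]
GCD = 4; from the row with r=4: x=11, y=-10
Check: 164*(11) + 180*(-10) = 1804 - 1800 = 4

GCD = 4, x = 11, y = -10


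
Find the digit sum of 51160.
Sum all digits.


5 + 1 + 1 + 6 + 0 = 13


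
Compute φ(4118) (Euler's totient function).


4118 = 2 × 29 × 71
Prime factors: 2, 29, 71
φ(4118) = 4118 × (1-1/2) × (1-1/29) × (1-1/71)
= 4118 × 1/2 × 28/29 × 70/71 = 1960

φ(4118) = 1960


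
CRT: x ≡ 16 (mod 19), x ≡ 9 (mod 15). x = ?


M = 19*15 = 285
M1 = M/19 = 15, M2 = M/15 = 19
M1^(-1) mod 19 = 14, M2^(-1) mod 15 = 4
x = 16*15*14 + 9*19*4 = 4044
4044 mod 285 = 54
Check: 54 mod 19 = 16 ✓, 54 mod 15 = 9 ✓

x ≡ 54 (mod 285)


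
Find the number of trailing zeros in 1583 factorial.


floor(1583/5) = 316
floor(1583/25) = 63
floor(1583/125) = 12
floor(1583/625) = 2
Total = 393

393 trailing zeros


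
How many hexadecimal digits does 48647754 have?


48647754 in base 16 = 2E64E4A
Number of digits = 7

7 digits (base 16)


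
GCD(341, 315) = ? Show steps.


341 = 1 * 315 + 26
315 = 12 * 26 + 3
26 = 8 * 3 + 2
3 = 1 * 2 + 1
2 = 2 * 1 + 0
GCD = 1


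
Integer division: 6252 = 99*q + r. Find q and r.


6252 = 99 * 63 + 15
Check: 6237 + 15 = 6252

q = 63, r = 15


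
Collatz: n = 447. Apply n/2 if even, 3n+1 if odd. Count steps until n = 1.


447 → 1342 → 671 → 2014 → 1007 → 3022 → 1511 → 4534 → 2267 → 6802 → 3401 → 10204 → 5102 → 2551 → 7654 → 3827 → 11482 → 5741 → 17224 → 8612 → 4306 → 2153 → 6460 → 3230 → 1615 → 4846 → 2423 → 7270 → 3635 → 10906 → 5453 → 16360 → 8180 → 4090 → 2045 → 6136 → 3068 → 1534 → 767 → 2302 → 1151 → 3454 → 1727 → 5182 → 2591 → 7774 → 3887 → 11662 → 5831 → 17494 → 8747 → 26242 → 13121 → 39364 → 19682 → 9841 → 29524 → 14762 → 7381 → 22144 → 11072 → 5536 → 2768 → 1384 → 692 → 346 → 173 → 520 → 260 → 130 → 65 → 196 → 98 → 49 → 148 → 74 → 37 → 112 → 56 → 28 → 14 → 7 → 22 → 11 → 34 → 17 → 52 → 26 → 13 → 40 → 20 → 10 → 5 → 16 → 8 → 4 → 2 → 1
Total steps = 97

97 steps


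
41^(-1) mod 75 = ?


Use the extended Euclidean algorithm on (75, 41); each row r = 75*s + 41*t:
r=75, s=1, t=0
r=41, s=0, t=1
q=1: r=34, s=1, t=-1   [75*(1) + 41*(-1) = 34]
q=1: r=7, s=-1, t=2   [75*(-1) + 41*(2) = 7]
q=4: r=6, s=5, t=-9   [75*(5) + 41*(-9) = 6]
q=1: r=1, s=-6, t=11   [75*(-6) + 41*(11) = 1]
q=6: r=0, s=41, t=-75   [75*(41) + 41*(-75) = 0]
GCD = 1 with t = 11, so 41*(11) ≡ 1 (mod 75)
Inverse = 11 mod 75 = 11
Check: 41 * 11 = 451 ≡ 1 (mod 75)

41^(-1) ≡ 11 (mod 75)


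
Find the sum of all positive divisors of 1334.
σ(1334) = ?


Divisors of 1334: 1, 2, 23, 29, 46, 58, 667, 1334
Sum = 1 + 2 + 23 + 29 + 46 + 58 + 667 + 1334 = 2160

σ(1334) = 2160


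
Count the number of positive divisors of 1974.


1974 = 2^1 × 3^1 × 7^1 × 47^1
d(1974) = (1+1) × (1+1) × (1+1) × (1+1) = 16

16 divisors


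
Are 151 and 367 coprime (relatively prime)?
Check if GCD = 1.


Euclidean algorithm:
367 = 2 * 151 + 65
151 = 2 * 65 + 21
65 = 3 * 21 + 2
21 = 10 * 2 + 1
2 = 2 * 1 + 0
GCD(151, 367) = 1

Yes, coprime (GCD = 1)


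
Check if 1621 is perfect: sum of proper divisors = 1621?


Proper divisors of 1621: 1
Sum = 1 = 1

No, 1621 is not perfect (1 ≠ 1621)


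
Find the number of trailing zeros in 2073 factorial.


floor(2073/5) = 414
floor(2073/25) = 82
floor(2073/125) = 16
floor(2073/625) = 3
Total = 515

515 trailing zeros


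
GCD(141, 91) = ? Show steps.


141 = 1 * 91 + 50
91 = 1 * 50 + 41
50 = 1 * 41 + 9
41 = 4 * 9 + 5
9 = 1 * 5 + 4
5 = 1 * 4 + 1
4 = 4 * 1 + 0
GCD = 1


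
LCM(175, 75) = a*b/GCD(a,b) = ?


GCD(175, 75) = 25
LCM = 175*75/25 = 13125/25 = 525

LCM = 525


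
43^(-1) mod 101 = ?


Use the extended Euclidean algorithm on (101, 43); each row r = 101*s + 43*t:
r=101, s=1, t=0
r=43, s=0, t=1
q=2: r=15, s=1, t=-2   [101*(1) + 43*(-2) = 15]
q=2: r=13, s=-2, t=5   [101*(-2) + 43*(5) = 13]
q=1: r=2, s=3, t=-7   [101*(3) + 43*(-7) = 2]
q=6: r=1, s=-20, t=47   [101*(-20) + 43*(47) = 1]
q=2: r=0, s=43, t=-101   [101*(43) + 43*(-101) = 0]
GCD = 1 with t = 47, so 43*(47) ≡ 1 (mod 101)
Inverse = 47 mod 101 = 47
Check: 43 * 47 = 2021 ≡ 1 (mod 101)

43^(-1) ≡ 47 (mod 101)


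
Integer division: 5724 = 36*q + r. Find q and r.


5724 = 36 * 159 + 0
Check: 5724 + 0 = 5724

q = 159, r = 0


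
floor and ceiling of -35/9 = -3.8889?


-35/9 = -3.8889
floor = -4
ceil = -3

floor = -4, ceil = -3


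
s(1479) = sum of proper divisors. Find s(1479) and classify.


Proper divisors: 1, 3, 17, 29, 51, 87, 493
Sum = 1 + 3 + 17 + 29 + 51 + 87 + 493 = 681
681 < 1479 → deficient

s(1479) = 681 (deficient)


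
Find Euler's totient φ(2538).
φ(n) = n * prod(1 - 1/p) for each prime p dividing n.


2538 = 2 × 3^3 × 47
Prime factors: 2, 3, 47
φ(2538) = 2538 × (1-1/2) × (1-1/3) × (1-1/47)
= 2538 × 1/2 × 2/3 × 46/47 = 828

φ(2538) = 828


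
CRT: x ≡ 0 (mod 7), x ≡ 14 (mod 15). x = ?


M = 7*15 = 105
M1 = M/7 = 15, M2 = M/15 = 7
M1^(-1) mod 7 = 1, M2^(-1) mod 15 = 13
x = 0*15*1 + 14*7*13 = 1274
1274 mod 105 = 14
Check: 14 mod 7 = 0 ✓, 14 mod 15 = 14 ✓

x ≡ 14 (mod 105)


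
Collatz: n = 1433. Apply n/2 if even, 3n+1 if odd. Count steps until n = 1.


1433 → 4300 → 2150 → 1075 → 3226 → 1613 → 4840 → 2420 → 1210 → 605 → 1816 → 908 → 454 → 227 → 682 → 341 → 1024 → 512 → 256 → 128 → 64 → 32 → 16 → 8 → 4 → 2 → 1
Total steps = 26

26 steps


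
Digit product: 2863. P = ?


2 × 8 × 6 × 3 = 288


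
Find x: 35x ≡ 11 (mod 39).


GCD(35, 39) = 1, unique solution
a^(-1) mod 39 = 29
x = 29 * 11 mod 39 = 7

x ≡ 7 (mod 39)


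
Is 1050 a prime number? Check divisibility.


1050 / 2 = 525 (exact division)
1050 is NOT prime.

No, 1050 is not prime


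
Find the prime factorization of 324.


324 / 2 = 162
162 / 2 = 81
81 / 3 = 27
27 / 3 = 9
9 / 3 = 3
3 / 3 = 1
324 = 2^2 × 3^4


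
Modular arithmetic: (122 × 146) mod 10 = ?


122 × 146 = 17812
17812 mod 10 = 2


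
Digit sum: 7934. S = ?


7 + 9 + 3 + 4 = 23


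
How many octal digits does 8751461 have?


8751461 in base 8 = 41304545
Number of digits = 8

8 digits (base 8)


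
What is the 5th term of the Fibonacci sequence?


Sequence: 1, 1, 2, 3, 5
F(5) = 5


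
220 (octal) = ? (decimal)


220 (base 8) = 144 (decimal)
144 (decimal) = 144 (base 10)


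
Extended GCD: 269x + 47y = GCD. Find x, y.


Tabular extended Euclidean (each row: r = 269*s + 47*t):
r=269, s=1, t=0
r=47, s=0, t=1
q=5: r=34, s=1, t=-5   [269*(1) + 47*(-5) = 34]
q=1: r=13, s=-1, t=6   [269*(-1) + 47*(6) = 13]
q=2: r=8, s=3, t=-17   [269*(3) + 47*(-17) = 8]
q=1: r=5, s=-4, t=23   [269*(-4) + 47*(23) = 5]
q=1: r=3, s=7, t=-40   [269*(7) + 47*(-40) = 3]
q=1: r=2, s=-11, t=63   [269*(-11) + 47*(63) = 2]
q=1: r=1, s=18, t=-103   [269*(18) + 47*(-103) = 1]
q=2: r=0, s=-47, t=269   [269*(-47) + 47*(269) = 0]
GCD = 1; from the row with r=1: x=18, y=-103
Check: 269*(18) + 47*(-103) = 4842 - 4841 = 1

GCD = 1, x = 18, y = -103


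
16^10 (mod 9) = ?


16^1 mod 9 = 7
16^2 mod 9 = 4
16^3 mod 9 = 1
16^4 mod 9 = 7
16^5 mod 9 = 4
16^6 mod 9 = 1
16^7 mod 9 = 7
16^8 mod 9 = 4
16^9 mod 9 = 1
16^10 mod 9 = 7


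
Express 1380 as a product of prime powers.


1380 / 2 = 690
690 / 2 = 345
345 / 3 = 115
115 / 5 = 23
23 / 23 = 1
1380 = 2^2 × 3 × 5 × 23


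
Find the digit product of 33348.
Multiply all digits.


3 × 3 × 3 × 4 × 8 = 864


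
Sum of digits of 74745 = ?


7 + 4 + 7 + 4 + 5 = 27


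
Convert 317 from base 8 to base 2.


317 (base 8) = 207 (decimal)
207 (decimal) = 11001111 (base 2)


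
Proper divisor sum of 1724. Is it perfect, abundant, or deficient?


Proper divisors: 1, 2, 4, 431, 862
Sum = 1 + 2 + 4 + 431 + 862 = 1300
1300 < 1724 → deficient

s(1724) = 1300 (deficient)


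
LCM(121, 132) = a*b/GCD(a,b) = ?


GCD(121, 132) = 11
LCM = 121*132/11 = 15972/11 = 1452

LCM = 1452


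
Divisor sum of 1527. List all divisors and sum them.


Divisors of 1527: 1, 3, 509, 1527
Sum = 1 + 3 + 509 + 1527 = 2040

σ(1527) = 2040


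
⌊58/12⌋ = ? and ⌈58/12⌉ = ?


58/12 = 4.8333
floor = 4
ceil = 5

floor = 4, ceil = 5


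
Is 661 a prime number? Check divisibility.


Check divisors up to sqrt(661) = 25.7099
No divisors found.
661 is prime.

Yes, 661 is prime


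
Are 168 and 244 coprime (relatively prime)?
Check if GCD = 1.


Euclidean algorithm:
244 = 1 * 168 + 76
168 = 2 * 76 + 16
76 = 4 * 16 + 12
16 = 1 * 12 + 4
12 = 3 * 4 + 0
GCD(168, 244) = 4

No, not coprime (GCD = 4)


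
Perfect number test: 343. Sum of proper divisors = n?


Proper divisors of 343: 1, 7, 49
Sum = 1 + 7 + 49 = 57

No, 343 is not perfect (57 ≠ 343)


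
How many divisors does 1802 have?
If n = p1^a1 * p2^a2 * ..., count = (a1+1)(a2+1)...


1802 = 2^1 × 17^1 × 53^1
d(1802) = (1+1) × (1+1) × (1+1) = 8

8 divisors


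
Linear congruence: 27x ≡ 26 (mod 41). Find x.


GCD(27, 41) = 1, unique solution
a^(-1) mod 41 = 38
x = 38 * 26 mod 41 = 4

x ≡ 4 (mod 41)


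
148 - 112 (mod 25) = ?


148 - 112 = 36
36 mod 25 = 11


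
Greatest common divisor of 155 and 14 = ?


155 = 11 * 14 + 1
14 = 14 * 1 + 0
GCD = 1


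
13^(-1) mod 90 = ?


Use the extended Euclidean algorithm on (90, 13); each row r = 90*s + 13*t:
r=90, s=1, t=0
r=13, s=0, t=1
q=6: r=12, s=1, t=-6   [90*(1) + 13*(-6) = 12]
q=1: r=1, s=-1, t=7   [90*(-1) + 13*(7) = 1]
q=12: r=0, s=13, t=-90   [90*(13) + 13*(-90) = 0]
GCD = 1 with t = 7, so 13*(7) ≡ 1 (mod 90)
Inverse = 7 mod 90 = 7
Check: 13 * 7 = 91 ≡ 1 (mod 90)

13^(-1) ≡ 7 (mod 90)


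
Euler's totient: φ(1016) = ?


1016 = 2^3 × 127
Prime factors: 2, 127
φ(1016) = 1016 × (1-1/2) × (1-1/127)
= 1016 × 1/2 × 126/127 = 504

φ(1016) = 504


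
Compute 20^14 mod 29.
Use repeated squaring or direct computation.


20^1 mod 29 = 20
20^2 mod 29 = 23
20^3 mod 29 = 25
20^4 mod 29 = 7
20^5 mod 29 = 24
20^6 mod 29 = 16
20^7 mod 29 = 1
20^8 mod 29 = 20
20^9 mod 29 = 23
20^10 mod 29 = 25
20^11 mod 29 = 7
20^12 mod 29 = 24
20^13 mod 29 = 16
20^14 mod 29 = 1


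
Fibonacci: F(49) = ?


Sequence: 1, 1, 2, 3, 5, 8, 13, 21, 34, 55, 89, 144, 233, 377, 610, 987, 1597, 2584, 4181, 6765, 10946, 17711, 28657, 46368, 75025, 121393, 196418, 317811, 514229, 832040, 1346269, 2178309, 3524578, 5702887, 9227465, 14930352, 24157817, 39088169, 63245986, 102334155, 165580141, 267914296, 433494437, 701408733, 1134903170, 1836311903, 2971215073, 4807526976, 7778742049
F(49) = 7778742049


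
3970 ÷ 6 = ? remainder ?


3970 = 6 * 661 + 4
Check: 3966 + 4 = 3970

q = 661, r = 4


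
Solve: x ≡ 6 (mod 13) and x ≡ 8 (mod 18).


M = 13*18 = 234
M1 = M/13 = 18, M2 = M/18 = 13
M1^(-1) mod 13 = 8, M2^(-1) mod 18 = 7
x = 6*18*8 + 8*13*7 = 1592
1592 mod 234 = 188
Check: 188 mod 13 = 6 ✓, 188 mod 18 = 8 ✓

x ≡ 188 (mod 234)


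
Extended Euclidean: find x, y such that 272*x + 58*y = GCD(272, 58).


Tabular extended Euclidean (each row: r = 272*s + 58*t):
r=272, s=1, t=0
r=58, s=0, t=1
q=4: r=40, s=1, t=-4   [272*(1) + 58*(-4) = 40]
q=1: r=18, s=-1, t=5   [272*(-1) + 58*(5) = 18]
q=2: r=4, s=3, t=-14   [272*(3) + 58*(-14) = 4]
q=4: r=2, s=-13, t=61   [272*(-13) + 58*(61) = 2]
q=2: r=0, s=29, t=-136   [272*(29) + 58*(-136) = 0]
GCD = 2; from the row with r=2: x=-13, y=61
Check: 272*(-13) + 58*(61) = -3536 + 3538 = 2

GCD = 2, x = -13, y = 61


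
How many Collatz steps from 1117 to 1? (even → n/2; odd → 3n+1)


1117 → 3352 → 1676 → 838 → 419 → 1258 → 629 → 1888 → 944 → 472 → 236 → 118 → 59 → 178 → 89 → 268 → 134 → 67 → 202 → 101 → 304 → 152 → 76 → 38 → 19 → 58 → 29 → 88 → 44 → 22 → 11 → 34 → 17 → 52 → 26 → 13 → 40 → 20 → 10 → 5 → 16 → 8 → 4 → 2 → 1
Total steps = 44

44 steps


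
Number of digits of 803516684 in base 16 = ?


803516684 in base 16 = 2FE4B10C
Number of digits = 8

8 digits (base 16)


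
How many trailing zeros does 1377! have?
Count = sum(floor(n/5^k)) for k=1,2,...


floor(1377/5) = 275
floor(1377/25) = 55
floor(1377/125) = 11
floor(1377/625) = 2
Total = 343

343 trailing zeros


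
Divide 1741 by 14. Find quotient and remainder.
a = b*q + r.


1741 = 14 * 124 + 5
Check: 1736 + 5 = 1741

q = 124, r = 5


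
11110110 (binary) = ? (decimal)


11110110 (base 2) = 246 (decimal)
246 (decimal) = 246 (base 10)


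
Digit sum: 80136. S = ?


8 + 0 + 1 + 3 + 6 = 18


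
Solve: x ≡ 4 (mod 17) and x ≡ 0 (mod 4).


M = 17*4 = 68
M1 = M/17 = 4, M2 = M/4 = 17
M1^(-1) mod 17 = 13, M2^(-1) mod 4 = 1
x = 4*4*13 + 0*17*1 = 208
208 mod 68 = 4
Check: 4 mod 17 = 4 ✓, 4 mod 4 = 0 ✓

x ≡ 4 (mod 68)


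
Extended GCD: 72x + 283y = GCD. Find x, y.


Tabular extended Euclidean (each row: r = 72*s + 283*t):
r=72, s=1, t=0
r=283, s=0, t=1
q=0: r=72, s=1, t=0   [72*(1) + 283*(0) = 72]
q=3: r=67, s=-3, t=1   [72*(-3) + 283*(1) = 67]
q=1: r=5, s=4, t=-1   [72*(4) + 283*(-1) = 5]
q=13: r=2, s=-55, t=14   [72*(-55) + 283*(14) = 2]
q=2: r=1, s=114, t=-29   [72*(114) + 283*(-29) = 1]
q=2: r=0, s=-283, t=72   [72*(-283) + 283*(72) = 0]
GCD = 1; from the row with r=1: x=114, y=-29
Check: 72*(114) + 283*(-29) = 8208 - 8207 = 1

GCD = 1, x = 114, y = -29


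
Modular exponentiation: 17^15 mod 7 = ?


17^1 mod 7 = 3
17^2 mod 7 = 2
17^3 mod 7 = 6
17^4 mod 7 = 4
17^5 mod 7 = 5
17^6 mod 7 = 1
17^7 mod 7 = 3
17^8 mod 7 = 2
17^9 mod 7 = 6
17^10 mod 7 = 4
17^11 mod 7 = 5
17^12 mod 7 = 1
17^13 mod 7 = 3
17^14 mod 7 = 2
17^15 mod 7 = 6


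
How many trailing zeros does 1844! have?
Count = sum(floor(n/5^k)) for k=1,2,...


floor(1844/5) = 368
floor(1844/25) = 73
floor(1844/125) = 14
floor(1844/625) = 2
Total = 457

457 trailing zeros


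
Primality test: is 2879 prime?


Check divisors up to sqrt(2879) = 53.6563
No divisors found.
2879 is prime.

Yes, 2879 is prime


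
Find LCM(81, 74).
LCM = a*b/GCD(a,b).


GCD(81, 74) = 1
LCM = 81*74/1 = 5994/1 = 5994

LCM = 5994


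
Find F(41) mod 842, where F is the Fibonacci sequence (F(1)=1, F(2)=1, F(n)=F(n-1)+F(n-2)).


F(k) mod 842 for k=1..41:
1, 1, 2, 3, 5, 8, 13, 21, 34, 55, 89, 144, 233, 377, 610, 145, 755, 58, 813, 29, 0, 29, 29, 58, 87, 145, 232, 377, 609, 144, 753, 55, 808, 21, 829, 8, 837, 3, 840, 1, 841
F(41) mod 842 = 841


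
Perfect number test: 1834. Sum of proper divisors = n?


Proper divisors of 1834: 1, 2, 7, 14, 131, 262, 917
Sum = 1 + 2 + 7 + 14 + 131 + 262 + 917 = 1334

No, 1834 is not perfect (1334 ≠ 1834)


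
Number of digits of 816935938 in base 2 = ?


816935938 in base 2 = 110000101100010111010000000010
Number of digits = 30

30 digits (base 2)


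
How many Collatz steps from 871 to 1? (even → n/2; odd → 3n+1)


871 → 2614 → 1307 → 3922 → 1961 → 5884 → 2942 → 1471 → 4414 → 2207 → 6622 → 3311 → 9934 → 4967 → 14902 → 7451 → 22354 → 11177 → 33532 → 16766 → 8383 → 25150 → 12575 → 37726 → 18863 → 56590 → 28295 → 84886 → 42443 → 127330 → 63665 → 190996 → 95498 → 47749 → 143248 → 71624 → 35812 → 17906 → 8953 → 26860 → 13430 → 6715 → 20146 → 10073 → 30220 → 15110 → 7555 → 22666 → 11333 → 34000 → 17000 → 8500 → 4250 → 2125 → 6376 → 3188 → 1594 → 797 → 2392 → 1196 → 598 → 299 → 898 → 449 → 1348 → 674 → 337 → 1012 → 506 → 253 → 760 → 380 → 190 → 95 → 286 → 143 → 430 → 215 → 646 → 323 → 970 → 485 → 1456 → 728 → 364 → 182 → 91 → 274 → 137 → 412 → 206 → 103 → 310 → 155 → 466 → 233 → 700 → 350 → 175 → 526 → 263 → 790 → 395 → 1186 → 593 → 1780 → 890 → 445 → 1336 → 668 → 334 → 167 → 502 → 251 → 754 → 377 → 1132 → 566 → 283 → 850 → 425 → 1276 → 638 → 319 → 958 → 479 → 1438 → 719 → 2158 → 1079 → 3238 → 1619 → 4858 → 2429 → 7288 → 3644 → 1822 → 911 → 2734 → 1367 → 4102 → 2051 → 6154 → 3077 → 9232 → 4616 → 2308 → 1154 → 577 → 1732 → 866 → 433 → 1300 → 650 → 325 → 976 → 488 → 244 → 122 → 61 → 184 → 92 → 46 → 23 → 70 → 35 → 106 → 53 → 160 → 80 → 40 → 20 → 10 → 5 → 16 → 8 → 4 → 2 → 1
Total steps = 178

178 steps


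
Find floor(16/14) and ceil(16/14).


16/14 = 1.1429
floor = 1
ceil = 2

floor = 1, ceil = 2


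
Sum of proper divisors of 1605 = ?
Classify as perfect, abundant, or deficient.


Proper divisors: 1, 3, 5, 15, 107, 321, 535
Sum = 1 + 3 + 5 + 15 + 107 + 321 + 535 = 987
987 < 1605 → deficient

s(1605) = 987 (deficient)


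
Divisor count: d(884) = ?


884 = 2^2 × 13^1 × 17^1
d(884) = (2+1) × (1+1) × (1+1) = 12

12 divisors


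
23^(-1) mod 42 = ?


Use the extended Euclidean algorithm on (42, 23); each row r = 42*s + 23*t:
r=42, s=1, t=0
r=23, s=0, t=1
q=1: r=19, s=1, t=-1   [42*(1) + 23*(-1) = 19]
q=1: r=4, s=-1, t=2   [42*(-1) + 23*(2) = 4]
q=4: r=3, s=5, t=-9   [42*(5) + 23*(-9) = 3]
q=1: r=1, s=-6, t=11   [42*(-6) + 23*(11) = 1]
q=3: r=0, s=23, t=-42   [42*(23) + 23*(-42) = 0]
GCD = 1 with t = 11, so 23*(11) ≡ 1 (mod 42)
Inverse = 11 mod 42 = 11
Check: 23 * 11 = 253 ≡ 1 (mod 42)

23^(-1) ≡ 11 (mod 42)


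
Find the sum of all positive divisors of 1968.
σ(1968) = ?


Divisors of 1968: 1, 2, 3, 4, 6, 8, 12, 16, 24, 41, 48, 82, 123, 164, 246, 328, 492, 656, 984, 1968
Sum = 1 + 2 + 3 + 4 + 6 + 8 + 12 + 16 + 24 + 41 + 48 + 82 + 123 + 164 + 246 + 328 + 492 + 656 + 984 + 1968 = 5208

σ(1968) = 5208


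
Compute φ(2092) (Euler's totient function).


2092 = 2^2 × 523
Prime factors: 2, 523
φ(2092) = 2092 × (1-1/2) × (1-1/523)
= 2092 × 1/2 × 522/523 = 1044

φ(2092) = 1044


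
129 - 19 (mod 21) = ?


129 - 19 = 110
110 mod 21 = 5


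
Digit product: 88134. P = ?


8 × 8 × 1 × 3 × 4 = 768


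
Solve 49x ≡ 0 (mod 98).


GCD(49, 98) = 49 divides 0
Divide: 1x ≡ 0 (mod 2)
x ≡ 0 (mod 2)


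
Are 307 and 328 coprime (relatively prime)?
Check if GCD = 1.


Euclidean algorithm:
328 = 1 * 307 + 21
307 = 14 * 21 + 13
21 = 1 * 13 + 8
13 = 1 * 8 + 5
8 = 1 * 5 + 3
5 = 1 * 3 + 2
3 = 1 * 2 + 1
2 = 2 * 1 + 0
GCD(307, 328) = 1

Yes, coprime (GCD = 1)


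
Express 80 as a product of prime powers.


80 / 2 = 40
40 / 2 = 20
20 / 2 = 10
10 / 2 = 5
5 / 5 = 1
80 = 2^4 × 5


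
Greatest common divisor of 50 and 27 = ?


50 = 1 * 27 + 23
27 = 1 * 23 + 4
23 = 5 * 4 + 3
4 = 1 * 3 + 1
3 = 3 * 1 + 0
GCD = 1


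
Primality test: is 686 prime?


686 / 2 = 343 (exact division)
686 is NOT prime.

No, 686 is not prime


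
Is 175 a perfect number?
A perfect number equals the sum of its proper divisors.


Proper divisors of 175: 1, 5, 7, 25, 35
Sum = 1 + 5 + 7 + 25 + 35 = 73

No, 175 is not perfect (73 ≠ 175)


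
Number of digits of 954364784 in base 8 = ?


954364784 in base 8 = 7070471560
Number of digits = 10

10 digits (base 8)


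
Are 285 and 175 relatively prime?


Euclidean algorithm:
285 = 1 * 175 + 110
175 = 1 * 110 + 65
110 = 1 * 65 + 45
65 = 1 * 45 + 20
45 = 2 * 20 + 5
20 = 4 * 5 + 0
GCD(285, 175) = 5

No, not coprime (GCD = 5)


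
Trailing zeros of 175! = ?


floor(175/5) = 35
floor(175/25) = 7
floor(175/125) = 1
Total = 43

43 trailing zeros


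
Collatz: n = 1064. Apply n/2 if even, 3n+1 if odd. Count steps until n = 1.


1064 → 532 → 266 → 133 → 400 → 200 → 100 → 50 → 25 → 76 → 38 → 19 → 58 → 29 → 88 → 44 → 22 → 11 → 34 → 17 → 52 → 26 → 13 → 40 → 20 → 10 → 5 → 16 → 8 → 4 → 2 → 1
Total steps = 31

31 steps


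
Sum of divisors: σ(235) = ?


Divisors of 235: 1, 5, 47, 235
Sum = 1 + 5 + 47 + 235 = 288

σ(235) = 288


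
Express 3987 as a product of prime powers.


3987 / 3 = 1329
1329 / 3 = 443
443 / 443 = 1
3987 = 3^2 × 443


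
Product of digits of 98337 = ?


9 × 8 × 3 × 3 × 7 = 4536


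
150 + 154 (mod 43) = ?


150 + 154 = 304
304 mod 43 = 3


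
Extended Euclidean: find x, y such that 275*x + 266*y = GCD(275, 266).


Tabular extended Euclidean (each row: r = 275*s + 266*t):
r=275, s=1, t=0
r=266, s=0, t=1
q=1: r=9, s=1, t=-1   [275*(1) + 266*(-1) = 9]
q=29: r=5, s=-29, t=30   [275*(-29) + 266*(30) = 5]
q=1: r=4, s=30, t=-31   [275*(30) + 266*(-31) = 4]
q=1: r=1, s=-59, t=61   [275*(-59) + 266*(61) = 1]
q=4: r=0, s=266, t=-275   [275*(266) + 266*(-275) = 0]
GCD = 1; from the row with r=1: x=-59, y=61
Check: 275*(-59) + 266*(61) = -16225 + 16226 = 1

GCD = 1, x = -59, y = 61


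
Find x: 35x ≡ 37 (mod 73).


GCD(35, 73) = 1, unique solution
a^(-1) mod 73 = 48
x = 48 * 37 mod 73 = 24

x ≡ 24 (mod 73)


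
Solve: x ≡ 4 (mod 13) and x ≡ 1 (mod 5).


M = 13*5 = 65
M1 = M/13 = 5, M2 = M/5 = 13
M1^(-1) mod 13 = 8, M2^(-1) mod 5 = 2
x = 4*5*8 + 1*13*2 = 186
186 mod 65 = 56
Check: 56 mod 13 = 4 ✓, 56 mod 5 = 1 ✓

x ≡ 56 (mod 65)


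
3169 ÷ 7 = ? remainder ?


3169 = 7 * 452 + 5
Check: 3164 + 5 = 3169

q = 452, r = 5


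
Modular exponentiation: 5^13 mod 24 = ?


5^1 mod 24 = 5
5^2 mod 24 = 1
5^3 mod 24 = 5
5^4 mod 24 = 1
5^5 mod 24 = 5
5^6 mod 24 = 1
5^7 mod 24 = 5
5^8 mod 24 = 1
5^9 mod 24 = 5
5^10 mod 24 = 1
5^11 mod 24 = 5
5^12 mod 24 = 1
5^13 mod 24 = 5


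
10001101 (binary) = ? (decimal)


10001101 (base 2) = 141 (decimal)
141 (decimal) = 141 (base 10)


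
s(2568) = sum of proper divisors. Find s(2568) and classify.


Proper divisors: 1, 2, 3, 4, 6, 8, 12, 24, 107, 214, 321, 428, 642, 856, 1284
Sum = 1 + 2 + 3 + 4 + 6 + 8 + 12 + 24 + 107 + 214 + 321 + 428 + 642 + 856 + 1284 = 3912
3912 > 2568 → abundant

s(2568) = 3912 (abundant)


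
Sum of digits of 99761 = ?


9 + 9 + 7 + 6 + 1 = 32


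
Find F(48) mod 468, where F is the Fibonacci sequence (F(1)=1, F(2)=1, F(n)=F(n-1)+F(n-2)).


F(k) mod 468 for k=1..48:
1, 1, 2, 3, 5, 8, 13, 21, 34, 55, 89, 144, 233, 377, 142, 51, 193, 244, 437, 213, 182, 395, 109, 36, 145, 181, 326, 39, 365, 404, 301, 237, 70, 307, 377, 216, 125, 341, 466, 339, 337, 208, 77, 285, 362, 179, 73, 252
F(48) mod 468 = 252


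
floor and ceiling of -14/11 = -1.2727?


-14/11 = -1.2727
floor = -2
ceil = -1

floor = -2, ceil = -1


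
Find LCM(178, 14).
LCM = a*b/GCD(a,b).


GCD(178, 14) = 2
LCM = 178*14/2 = 2492/2 = 1246

LCM = 1246


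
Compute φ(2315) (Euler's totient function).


2315 = 5 × 463
Prime factors: 5, 463
φ(2315) = 2315 × (1-1/5) × (1-1/463)
= 2315 × 4/5 × 462/463 = 1848

φ(2315) = 1848


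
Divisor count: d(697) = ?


697 = 17^1 × 41^1
d(697) = (1+1) × (1+1) = 4

4 divisors


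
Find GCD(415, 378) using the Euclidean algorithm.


415 = 1 * 378 + 37
378 = 10 * 37 + 8
37 = 4 * 8 + 5
8 = 1 * 5 + 3
5 = 1 * 3 + 2
3 = 1 * 2 + 1
2 = 2 * 1 + 0
GCD = 1


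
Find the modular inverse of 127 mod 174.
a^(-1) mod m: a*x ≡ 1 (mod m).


Use the extended Euclidean algorithm on (174, 127); each row r = 174*s + 127*t:
r=174, s=1, t=0
r=127, s=0, t=1
q=1: r=47, s=1, t=-1   [174*(1) + 127*(-1) = 47]
q=2: r=33, s=-2, t=3   [174*(-2) + 127*(3) = 33]
q=1: r=14, s=3, t=-4   [174*(3) + 127*(-4) = 14]
q=2: r=5, s=-8, t=11   [174*(-8) + 127*(11) = 5]
q=2: r=4, s=19, t=-26   [174*(19) + 127*(-26) = 4]
q=1: r=1, s=-27, t=37   [174*(-27) + 127*(37) = 1]
q=4: r=0, s=127, t=-174   [174*(127) + 127*(-174) = 0]
GCD = 1 with t = 37, so 127*(37) ≡ 1 (mod 174)
Inverse = 37 mod 174 = 37
Check: 127 * 37 = 4699 ≡ 1 (mod 174)

127^(-1) ≡ 37 (mod 174)


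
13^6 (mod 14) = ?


13^1 mod 14 = 13
13^2 mod 14 = 1
13^3 mod 14 = 13
13^4 mod 14 = 1
13^5 mod 14 = 13
13^6 mod 14 = 1


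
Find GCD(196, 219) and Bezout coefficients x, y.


Tabular extended Euclidean (each row: r = 196*s + 219*t):
r=196, s=1, t=0
r=219, s=0, t=1
q=0: r=196, s=1, t=0   [196*(1) + 219*(0) = 196]
q=1: r=23, s=-1, t=1   [196*(-1) + 219*(1) = 23]
q=8: r=12, s=9, t=-8   [196*(9) + 219*(-8) = 12]
q=1: r=11, s=-10, t=9   [196*(-10) + 219*(9) = 11]
q=1: r=1, s=19, t=-17   [196*(19) + 219*(-17) = 1]
q=11: r=0, s=-219, t=196   [196*(-219) + 219*(196) = 0]
GCD = 1; from the row with r=1: x=19, y=-17
Check: 196*(19) + 219*(-17) = 3724 - 3723 = 1

GCD = 1, x = 19, y = -17


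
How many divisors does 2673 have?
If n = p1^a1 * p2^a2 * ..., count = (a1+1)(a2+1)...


2673 = 3^5 × 11^1
d(2673) = (5+1) × (1+1) = 12

12 divisors


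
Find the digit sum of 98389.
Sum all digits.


9 + 8 + 3 + 8 + 9 = 37


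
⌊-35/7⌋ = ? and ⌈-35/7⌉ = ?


-35/7 = -5.0000
floor = -5
ceil = -5

floor = -5, ceil = -5


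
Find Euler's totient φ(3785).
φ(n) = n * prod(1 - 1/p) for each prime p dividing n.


3785 = 5 × 757
Prime factors: 5, 757
φ(3785) = 3785 × (1-1/5) × (1-1/757)
= 3785 × 4/5 × 756/757 = 3024

φ(3785) = 3024


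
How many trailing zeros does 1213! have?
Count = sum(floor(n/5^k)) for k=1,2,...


floor(1213/5) = 242
floor(1213/25) = 48
floor(1213/125) = 9
floor(1213/625) = 1
Total = 300

300 trailing zeros


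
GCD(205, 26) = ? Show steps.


205 = 7 * 26 + 23
26 = 1 * 23 + 3
23 = 7 * 3 + 2
3 = 1 * 2 + 1
2 = 2 * 1 + 0
GCD = 1


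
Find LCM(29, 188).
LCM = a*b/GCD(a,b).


GCD(29, 188) = 1
LCM = 29*188/1 = 5452/1 = 5452

LCM = 5452


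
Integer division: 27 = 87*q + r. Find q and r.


27 = 87 * 0 + 27
Check: 0 + 27 = 27

q = 0, r = 27


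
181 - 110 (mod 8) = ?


181 - 110 = 71
71 mod 8 = 7


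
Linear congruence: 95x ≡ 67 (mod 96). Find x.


GCD(95, 96) = 1, unique solution
a^(-1) mod 96 = 95
x = 95 * 67 mod 96 = 29

x ≡ 29 (mod 96)


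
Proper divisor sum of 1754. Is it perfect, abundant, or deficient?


Proper divisors: 1, 2, 877
Sum = 1 + 2 + 877 = 880
880 < 1754 → deficient

s(1754) = 880 (deficient)


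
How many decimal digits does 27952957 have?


27952957 has 8 digits in base 10
floor(log10(27952957)) + 1 = floor(7.4464) + 1 = 8

8 digits (base 10)


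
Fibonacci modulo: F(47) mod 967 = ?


F(k) mod 967 for k=1..47:
1, 1, 2, 3, 5, 8, 13, 21, 34, 55, 89, 144, 233, 377, 610, 20, 630, 650, 313, 963, 309, 305, 614, 919, 566, 518, 117, 635, 752, 420, 205, 625, 830, 488, 351, 839, 223, 95, 318, 413, 731, 177, 908, 118, 59, 177, 236
F(47) mod 967 = 236


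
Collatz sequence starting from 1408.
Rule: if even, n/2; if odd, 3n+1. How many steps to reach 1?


1408 → 704 → 352 → 176 → 88 → 44 → 22 → 11 → 34 → 17 → 52 → 26 → 13 → 40 → 20 → 10 → 5 → 16 → 8 → 4 → 2 → 1
Total steps = 21

21 steps


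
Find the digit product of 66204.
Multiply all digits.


6 × 6 × 2 × 0 × 4 = 0


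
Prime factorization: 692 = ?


692 / 2 = 346
346 / 2 = 173
173 / 173 = 1
692 = 2^2 × 173


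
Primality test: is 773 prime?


Check divisors up to sqrt(773) = 27.8029
No divisors found.
773 is prime.

Yes, 773 is prime


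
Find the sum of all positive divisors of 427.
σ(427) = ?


Divisors of 427: 1, 7, 61, 427
Sum = 1 + 7 + 61 + 427 = 496

σ(427) = 496


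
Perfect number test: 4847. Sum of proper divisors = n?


Proper divisors of 4847: 1, 37, 131
Sum = 1 + 37 + 131 = 169

No, 4847 is not perfect (169 ≠ 4847)


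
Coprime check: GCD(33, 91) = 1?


Euclidean algorithm:
91 = 2 * 33 + 25
33 = 1 * 25 + 8
25 = 3 * 8 + 1
8 = 8 * 1 + 0
GCD(33, 91) = 1

Yes, coprime (GCD = 1)


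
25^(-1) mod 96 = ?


Use the extended Euclidean algorithm on (96, 25); each row r = 96*s + 25*t:
r=96, s=1, t=0
r=25, s=0, t=1
q=3: r=21, s=1, t=-3   [96*(1) + 25*(-3) = 21]
q=1: r=4, s=-1, t=4   [96*(-1) + 25*(4) = 4]
q=5: r=1, s=6, t=-23   [96*(6) + 25*(-23) = 1]
q=4: r=0, s=-25, t=96   [96*(-25) + 25*(96) = 0]
GCD = 1 with t = -23, so 25*(-23) ≡ 1 (mod 96)
Inverse = -23 mod 96 = 73
Check: 25 * 73 = 1825 ≡ 1 (mod 96)

25^(-1) ≡ 73 (mod 96)


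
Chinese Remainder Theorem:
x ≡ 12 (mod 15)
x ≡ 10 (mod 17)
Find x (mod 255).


M = 15*17 = 255
M1 = M/15 = 17, M2 = M/17 = 15
M1^(-1) mod 15 = 8, M2^(-1) mod 17 = 8
x = 12*17*8 + 10*15*8 = 2832
2832 mod 255 = 27
Check: 27 mod 15 = 12 ✓, 27 mod 17 = 10 ✓

x ≡ 27 (mod 255)


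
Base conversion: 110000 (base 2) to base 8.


110000 (base 2) = 48 (decimal)
48 (decimal) = 60 (base 8)


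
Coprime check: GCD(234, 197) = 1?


Euclidean algorithm:
234 = 1 * 197 + 37
197 = 5 * 37 + 12
37 = 3 * 12 + 1
12 = 12 * 1 + 0
GCD(234, 197) = 1

Yes, coprime (GCD = 1)


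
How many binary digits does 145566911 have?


145566911 in base 2 = 1000101011010010110010111111
Number of digits = 28

28 digits (base 2)


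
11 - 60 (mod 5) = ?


11 - 60 = -49
-49 mod 5 = 1


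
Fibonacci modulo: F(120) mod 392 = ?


F(k) mod 392 for k=1..120:
1, 1, 2, 3, 5, 8, 13, 21, 34, 55, 89, 144, 233, 377, 218, 203, 29, 232, 261, 101, 362, 71, 41, 112, 153, 265, 26, 291, 317, 216, 141, 357, 106, 71, 177, 248, 33, 281, 314, 203, 125, 328, 61, 389, 58, 55, 113, 168, 281, 57, 338, 3, 341, 344, 293, 245, 146, 391, 145, 144, 289, 41, 330, 371, 309, 288, 205, 101, 306, 15, 321, 336, 265, 209, 82, 291, 373, 272, 253, 133, 386, 127, 121, 248, 369, 225, 202, 35, 237, 272, 117, 389, 114, 111, 225, 336, 169, 113, 282, 3, 285, 288, 181, 77, 258, 335, 201, 144, 345, 97, 50, 147, 197, 344, 149, 101, 250, 351, 209, 168
F(120) mod 392 = 168


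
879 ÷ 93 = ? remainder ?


879 = 93 * 9 + 42
Check: 837 + 42 = 879

q = 9, r = 42


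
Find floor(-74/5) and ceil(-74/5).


-74/5 = -14.8000
floor = -15
ceil = -14

floor = -15, ceil = -14


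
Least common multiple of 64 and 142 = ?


GCD(64, 142) = 2
LCM = 64*142/2 = 9088/2 = 4544

LCM = 4544


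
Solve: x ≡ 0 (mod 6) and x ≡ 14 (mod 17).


M = 6*17 = 102
M1 = M/6 = 17, M2 = M/17 = 6
M1^(-1) mod 6 = 5, M2^(-1) mod 17 = 3
x = 0*17*5 + 14*6*3 = 252
252 mod 102 = 48
Check: 48 mod 6 = 0 ✓, 48 mod 17 = 14 ✓

x ≡ 48 (mod 102)


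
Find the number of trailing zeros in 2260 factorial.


floor(2260/5) = 452
floor(2260/25) = 90
floor(2260/125) = 18
floor(2260/625) = 3
Total = 563

563 trailing zeros


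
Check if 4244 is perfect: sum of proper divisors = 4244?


Proper divisors of 4244: 1, 2, 4, 1061, 2122
Sum = 1 + 2 + 4 + 1061 + 2122 = 3190

No, 4244 is not perfect (3190 ≠ 4244)


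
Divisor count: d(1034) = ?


1034 = 2^1 × 11^1 × 47^1
d(1034) = (1+1) × (1+1) × (1+1) = 8

8 divisors


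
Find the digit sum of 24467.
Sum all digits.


2 + 4 + 4 + 6 + 7 = 23


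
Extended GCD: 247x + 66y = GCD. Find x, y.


Tabular extended Euclidean (each row: r = 247*s + 66*t):
r=247, s=1, t=0
r=66, s=0, t=1
q=3: r=49, s=1, t=-3   [247*(1) + 66*(-3) = 49]
q=1: r=17, s=-1, t=4   [247*(-1) + 66*(4) = 17]
q=2: r=15, s=3, t=-11   [247*(3) + 66*(-11) = 15]
q=1: r=2, s=-4, t=15   [247*(-4) + 66*(15) = 2]
q=7: r=1, s=31, t=-116   [247*(31) + 66*(-116) = 1]
q=2: r=0, s=-66, t=247   [247*(-66) + 66*(247) = 0]
GCD = 1; from the row with r=1: x=31, y=-116
Check: 247*(31) + 66*(-116) = 7657 - 7656 = 1

GCD = 1, x = 31, y = -116


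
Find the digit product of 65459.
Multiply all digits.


6 × 5 × 4 × 5 × 9 = 5400


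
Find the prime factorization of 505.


505 / 5 = 101
101 / 101 = 1
505 = 5 × 101


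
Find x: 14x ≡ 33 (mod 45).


GCD(14, 45) = 1, unique solution
a^(-1) mod 45 = 29
x = 29 * 33 mod 45 = 12

x ≡ 12 (mod 45)


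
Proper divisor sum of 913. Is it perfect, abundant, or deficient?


Proper divisors: 1, 11, 83
Sum = 1 + 11 + 83 = 95
95 < 913 → deficient

s(913) = 95 (deficient)


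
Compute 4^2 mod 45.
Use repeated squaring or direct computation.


4^1 mod 45 = 4
4^2 mod 45 = 16


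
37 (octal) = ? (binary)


37 (base 8) = 31 (decimal)
31 (decimal) = 11111 (base 2)


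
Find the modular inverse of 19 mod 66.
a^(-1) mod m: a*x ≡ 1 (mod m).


Use the extended Euclidean algorithm on (66, 19); each row r = 66*s + 19*t:
r=66, s=1, t=0
r=19, s=0, t=1
q=3: r=9, s=1, t=-3   [66*(1) + 19*(-3) = 9]
q=2: r=1, s=-2, t=7   [66*(-2) + 19*(7) = 1]
q=9: r=0, s=19, t=-66   [66*(19) + 19*(-66) = 0]
GCD = 1 with t = 7, so 19*(7) ≡ 1 (mod 66)
Inverse = 7 mod 66 = 7
Check: 19 * 7 = 133 ≡ 1 (mod 66)

19^(-1) ≡ 7 (mod 66)


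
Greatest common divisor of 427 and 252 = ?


427 = 1 * 252 + 175
252 = 1 * 175 + 77
175 = 2 * 77 + 21
77 = 3 * 21 + 14
21 = 1 * 14 + 7
14 = 2 * 7 + 0
GCD = 7


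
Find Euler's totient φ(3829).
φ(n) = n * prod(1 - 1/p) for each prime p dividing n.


3829 = 7 × 547
Prime factors: 7, 547
φ(3829) = 3829 × (1-1/7) × (1-1/547)
= 3829 × 6/7 × 546/547 = 3276

φ(3829) = 3276


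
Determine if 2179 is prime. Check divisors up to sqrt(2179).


Check divisors up to sqrt(2179) = 46.6798
No divisors found.
2179 is prime.

Yes, 2179 is prime


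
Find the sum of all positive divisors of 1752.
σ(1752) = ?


Divisors of 1752: 1, 2, 3, 4, 6, 8, 12, 24, 73, 146, 219, 292, 438, 584, 876, 1752
Sum = 1 + 2 + 3 + 4 + 6 + 8 + 12 + 24 + 73 + 146 + 219 + 292 + 438 + 584 + 876 + 1752 = 4440

σ(1752) = 4440


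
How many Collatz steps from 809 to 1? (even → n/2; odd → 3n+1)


809 → 2428 → 1214 → 607 → 1822 → 911 → 2734 → 1367 → 4102 → 2051 → 6154 → 3077 → 9232 → 4616 → 2308 → 1154 → 577 → 1732 → 866 → 433 → 1300 → 650 → 325 → 976 → 488 → 244 → 122 → 61 → 184 → 92 → 46 → 23 → 70 → 35 → 106 → 53 → 160 → 80 → 40 → 20 → 10 → 5 → 16 → 8 → 4 → 2 → 1
Total steps = 46

46 steps
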